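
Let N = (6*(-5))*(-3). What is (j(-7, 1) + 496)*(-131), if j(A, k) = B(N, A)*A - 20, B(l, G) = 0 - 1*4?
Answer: -66024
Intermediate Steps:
N = 90 (N = -30*(-3) = 90)
B(l, G) = -4 (B(l, G) = 0 - 4 = -4)
j(A, k) = -20 - 4*A (j(A, k) = -4*A - 20 = -20 - 4*A)
(j(-7, 1) + 496)*(-131) = ((-20 - 4*(-7)) + 496)*(-131) = ((-20 + 28) + 496)*(-131) = (8 + 496)*(-131) = 504*(-131) = -66024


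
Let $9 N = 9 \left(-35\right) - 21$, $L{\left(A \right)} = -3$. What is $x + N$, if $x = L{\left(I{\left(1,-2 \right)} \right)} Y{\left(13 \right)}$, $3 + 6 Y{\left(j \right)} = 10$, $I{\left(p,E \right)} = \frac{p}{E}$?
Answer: $- \frac{245}{6} \approx -40.833$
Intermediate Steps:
$Y{\left(j \right)} = \frac{7}{6}$ ($Y{\left(j \right)} = - \frac{1}{2} + \frac{1}{6} \cdot 10 = - \frac{1}{2} + \frac{5}{3} = \frac{7}{6}$)
$N = - \frac{112}{3}$ ($N = \frac{9 \left(-35\right) - 21}{9} = \frac{-315 - 21}{9} = \frac{1}{9} \left(-336\right) = - \frac{112}{3} \approx -37.333$)
$x = - \frac{7}{2}$ ($x = \left(-3\right) \frac{7}{6} = - \frac{7}{2} \approx -3.5$)
$x + N = - \frac{7}{2} - \frac{112}{3} = - \frac{245}{6}$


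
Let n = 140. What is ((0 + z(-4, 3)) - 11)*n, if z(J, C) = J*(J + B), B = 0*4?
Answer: 700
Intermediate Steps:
B = 0
z(J, C) = J² (z(J, C) = J*(J + 0) = J*J = J²)
((0 + z(-4, 3)) - 11)*n = ((0 + (-4)²) - 11)*140 = ((0 + 16) - 11)*140 = (16 - 11)*140 = 5*140 = 700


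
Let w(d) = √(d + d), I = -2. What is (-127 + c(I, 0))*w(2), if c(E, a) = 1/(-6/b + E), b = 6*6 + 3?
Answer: -3569/14 ≈ -254.93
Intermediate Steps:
b = 39 (b = 36 + 3 = 39)
w(d) = √2*√d (w(d) = √(2*d) = √2*√d)
c(E, a) = 1/(-2/13 + E) (c(E, a) = 1/(-6/39 + E) = 1/(-6*1/39 + E) = 1/(-2/13 + E))
(-127 + c(I, 0))*w(2) = (-127 + 13/(-2 + 13*(-2)))*(√2*√2) = (-127 + 13/(-2 - 26))*2 = (-127 + 13/(-28))*2 = (-127 + 13*(-1/28))*2 = (-127 - 13/28)*2 = -3569/28*2 = -3569/14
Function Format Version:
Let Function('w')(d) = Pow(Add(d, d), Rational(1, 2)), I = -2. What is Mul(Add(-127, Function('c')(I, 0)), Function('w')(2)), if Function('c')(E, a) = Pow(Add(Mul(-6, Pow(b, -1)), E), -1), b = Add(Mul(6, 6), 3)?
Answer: Rational(-3569, 14) ≈ -254.93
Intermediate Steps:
b = 39 (b = Add(36, 3) = 39)
Function('w')(d) = Mul(Pow(2, Rational(1, 2)), Pow(d, Rational(1, 2))) (Function('w')(d) = Pow(Mul(2, d), Rational(1, 2)) = Mul(Pow(2, Rational(1, 2)), Pow(d, Rational(1, 2))))
Function('c')(E, a) = Pow(Add(Rational(-2, 13), E), -1) (Function('c')(E, a) = Pow(Add(Mul(-6, Pow(39, -1)), E), -1) = Pow(Add(Mul(-6, Rational(1, 39)), E), -1) = Pow(Add(Rational(-2, 13), E), -1))
Mul(Add(-127, Function('c')(I, 0)), Function('w')(2)) = Mul(Add(-127, Mul(13, Pow(Add(-2, Mul(13, -2)), -1))), Mul(Pow(2, Rational(1, 2)), Pow(2, Rational(1, 2)))) = Mul(Add(-127, Mul(13, Pow(Add(-2, -26), -1))), 2) = Mul(Add(-127, Mul(13, Pow(-28, -1))), 2) = Mul(Add(-127, Mul(13, Rational(-1, 28))), 2) = Mul(Add(-127, Rational(-13, 28)), 2) = Mul(Rational(-3569, 28), 2) = Rational(-3569, 14)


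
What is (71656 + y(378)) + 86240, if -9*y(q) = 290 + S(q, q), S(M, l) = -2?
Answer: 157864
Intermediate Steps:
y(q) = -32 (y(q) = -(290 - 2)/9 = -1/9*288 = -32)
(71656 + y(378)) + 86240 = (71656 - 32) + 86240 = 71624 + 86240 = 157864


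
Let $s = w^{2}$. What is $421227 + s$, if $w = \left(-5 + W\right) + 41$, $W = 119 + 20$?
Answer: $451852$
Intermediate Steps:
$W = 139$
$w = 175$ ($w = \left(-5 + 139\right) + 41 = 134 + 41 = 175$)
$s = 30625$ ($s = 175^{2} = 30625$)
$421227 + s = 421227 + 30625 = 451852$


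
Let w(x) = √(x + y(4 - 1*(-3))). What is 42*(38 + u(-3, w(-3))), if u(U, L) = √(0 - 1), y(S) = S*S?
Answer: 1596 + 42*I ≈ 1596.0 + 42.0*I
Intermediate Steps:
y(S) = S²
w(x) = √(49 + x) (w(x) = √(x + (4 - 1*(-3))²) = √(x + (4 + 3)²) = √(x + 7²) = √(x + 49) = √(49 + x))
u(U, L) = I (u(U, L) = √(-1) = I)
42*(38 + u(-3, w(-3))) = 42*(38 + I) = 1596 + 42*I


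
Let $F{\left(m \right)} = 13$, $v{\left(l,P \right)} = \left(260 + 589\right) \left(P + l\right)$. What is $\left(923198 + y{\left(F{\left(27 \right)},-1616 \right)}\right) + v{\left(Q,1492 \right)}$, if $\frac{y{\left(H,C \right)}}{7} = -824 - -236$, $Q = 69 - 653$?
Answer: $1689974$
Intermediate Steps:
$Q = -584$ ($Q = 69 - 653 = -584$)
$v{\left(l,P \right)} = 849 P + 849 l$ ($v{\left(l,P \right)} = 849 \left(P + l\right) = 849 P + 849 l$)
$y{\left(H,C \right)} = -4116$ ($y{\left(H,C \right)} = 7 \left(-824 - -236\right) = 7 \left(-824 + 236\right) = 7 \left(-588\right) = -4116$)
$\left(923198 + y{\left(F{\left(27 \right)},-1616 \right)}\right) + v{\left(Q,1492 \right)} = \left(923198 - 4116\right) + \left(849 \cdot 1492 + 849 \left(-584\right)\right) = 919082 + \left(1266708 - 495816\right) = 919082 + 770892 = 1689974$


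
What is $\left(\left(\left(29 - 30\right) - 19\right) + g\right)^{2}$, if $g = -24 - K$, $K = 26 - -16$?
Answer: $7396$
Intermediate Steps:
$K = 42$ ($K = 26 + 16 = 42$)
$g = -66$ ($g = -24 - 42 = -66$)
$\left(\left(\left(29 - 30\right) - 19\right) + g\right)^{2} = \left(\left(\left(29 - 30\right) - 19\right) - 66\right)^{2} = \left(\left(-1 - 19\right) - 66\right)^{2} = \left(-20 - 66\right)^{2} = \left(-86\right)^{2} = 7396$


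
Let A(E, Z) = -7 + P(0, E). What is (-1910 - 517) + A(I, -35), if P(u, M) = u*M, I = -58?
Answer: -2434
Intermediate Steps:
P(u, M) = M*u
A(E, Z) = -7 (A(E, Z) = -7 + E*0 = -7 + 0 = -7)
(-1910 - 517) + A(I, -35) = (-1910 - 517) - 7 = -2427 - 7 = -2434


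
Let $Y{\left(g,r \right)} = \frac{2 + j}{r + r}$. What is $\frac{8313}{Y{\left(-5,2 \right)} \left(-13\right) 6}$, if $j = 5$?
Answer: $- \frac{5542}{91} \approx -60.901$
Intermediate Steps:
$Y{\left(g,r \right)} = \frac{7}{2 r}$ ($Y{\left(g,r \right)} = \frac{2 + 5}{r + r} = \frac{7}{2 r}$)
$\frac{8313}{Y{\left(-5,2 \right)} \left(-13\right) 6} = \frac{8313}{\frac{7}{2 \cdot 2} \left(-13\right) 6} = \frac{8313}{\frac{7}{2} \cdot \frac{1}{2} \left(-13\right) 6} = \frac{8313}{\frac{7}{4} \left(-13\right) 6} = \frac{8313}{\left(- \frac{91}{4}\right) 6} = \frac{8313}{- \frac{273}{2}} = 8313 \left(- \frac{2}{273}\right) = - \frac{5542}{91}$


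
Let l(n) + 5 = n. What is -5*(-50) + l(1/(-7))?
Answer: 1714/7 ≈ 244.86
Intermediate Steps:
l(n) = -5 + n
-5*(-50) + l(1/(-7)) = -5*(-50) + (-5 + 1/(-7)) = 250 + (-5 - 1/7) = 250 - 36/7 = 1714/7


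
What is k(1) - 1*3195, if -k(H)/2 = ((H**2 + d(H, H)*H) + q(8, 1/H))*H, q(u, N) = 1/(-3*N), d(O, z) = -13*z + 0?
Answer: -9511/3 ≈ -3170.3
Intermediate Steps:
d(O, z) = -13*z
q(u, N) = -1/(3*N)
k(H) = -2*H*(-12*H**2 - H/3) (k(H) = -2*((H**2 + (-13*H)*H) - H/3)*H = -2*((H**2 - 13*H**2) - H/3)*H = -2*(-12*H**2 - H/3)*H = -2*H*(-12*H**2 - H/3))
k(1) - 1*3195 = 1**2*(2/3 + 24*1) - 1*3195 = 1*(2/3 + 24) - 3195 = 1*(74/3) - 3195 = 74/3 - 3195 = -9511/3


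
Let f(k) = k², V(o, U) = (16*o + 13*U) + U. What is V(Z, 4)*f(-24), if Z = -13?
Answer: -87552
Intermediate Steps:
V(o, U) = 14*U + 16*o (V(o, U) = (13*U + 16*o) + U = 14*U + 16*o)
V(Z, 4)*f(-24) = (14*4 + 16*(-13))*(-24)² = (56 - 208)*576 = -152*576 = -87552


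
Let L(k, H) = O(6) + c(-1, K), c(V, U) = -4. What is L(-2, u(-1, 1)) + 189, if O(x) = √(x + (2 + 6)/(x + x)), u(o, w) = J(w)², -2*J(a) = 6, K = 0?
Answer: 185 + 2*√15/3 ≈ 187.58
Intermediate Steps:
J(a) = -3 (J(a) = -½*6 = -3)
u(o, w) = 9 (u(o, w) = (-3)² = 9)
O(x) = √(x + 4/x) (O(x) = √(x + 8/((2*x))) = √(x + 8*(1/(2*x))) = √(x + 4/x))
L(k, H) = -4 + 2*√15/3 (L(k, H) = √(6 + 4/6) - 4 = √(6 + 4*(⅙)) - 4 = √(6 + ⅔) - 4 = √(20/3) - 4 = 2*√15/3 - 4 = -4 + 2*√15/3)
L(-2, u(-1, 1)) + 189 = (-4 + 2*√15/3) + 189 = 185 + 2*√15/3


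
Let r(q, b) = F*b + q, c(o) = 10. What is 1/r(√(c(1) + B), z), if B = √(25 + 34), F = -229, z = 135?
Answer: -1/(30915 - √(10 + √59)) ≈ -3.2351e-5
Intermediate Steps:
B = √59 ≈ 7.6811
r(q, b) = q - 229*b (r(q, b) = -229*b + q = q - 229*b)
1/r(√(c(1) + B), z) = 1/(√(10 + √59) - 229*135) = 1/(√(10 + √59) - 30915) = 1/(-30915 + √(10 + √59))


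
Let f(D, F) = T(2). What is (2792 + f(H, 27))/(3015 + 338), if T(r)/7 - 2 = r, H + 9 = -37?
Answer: 2820/3353 ≈ 0.84104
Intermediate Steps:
H = -46 (H = -9 - 37 = -46)
T(r) = 14 + 7*r
f(D, F) = 28 (f(D, F) = 14 + 7*2 = 14 + 14 = 28)
(2792 + f(H, 27))/(3015 + 338) = (2792 + 28)/(3015 + 338) = 2820/3353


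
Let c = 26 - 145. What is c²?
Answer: 14161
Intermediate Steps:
c = -119
c² = (-119)² = 14161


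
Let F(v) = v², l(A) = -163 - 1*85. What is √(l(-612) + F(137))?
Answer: √18521 ≈ 136.09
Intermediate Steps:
l(A) = -248 (l(A) = -163 - 85 = -248)
√(l(-612) + F(137)) = √(-248 + 137²) = √(-248 + 18769) = √18521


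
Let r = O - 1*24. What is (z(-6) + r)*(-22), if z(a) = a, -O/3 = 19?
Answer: 1914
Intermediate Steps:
O = -57 (O = -3*19 = -57)
r = -81 (r = -57 - 1*24 = -57 - 24 = -81)
(z(-6) + r)*(-22) = (-6 - 81)*(-22) = -87*(-22) = 1914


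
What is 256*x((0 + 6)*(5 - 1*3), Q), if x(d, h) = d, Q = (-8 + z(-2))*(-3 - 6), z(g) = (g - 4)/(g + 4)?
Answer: 3072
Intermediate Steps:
z(g) = (-4 + g)/(4 + g)
Q = 99 (Q = (-8 + (-4 - 2)/(4 - 2))*(-3 - 6) = (-8 - 6/2)*(-9) = (-8 + (½)*(-6))*(-9) = (-8 - 3)*(-9) = -11*(-9) = 99)
256*x((0 + 6)*(5 - 1*3), Q) = 256*((0 + 6)*(5 - 1*3)) = 256*(6*(5 - 3)) = 256*(6*2) = 256*12 = 3072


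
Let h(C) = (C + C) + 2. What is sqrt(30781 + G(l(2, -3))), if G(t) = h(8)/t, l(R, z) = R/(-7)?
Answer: sqrt(30718) ≈ 175.27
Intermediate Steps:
h(C) = 2 + 2*C (h(C) = 2*C + 2 = 2 + 2*C)
l(R, z) = -R/7 (l(R, z) = R*(-1/7) = -R/7)
G(t) = 18/t (G(t) = (2 + 2*8)/t = (2 + 16)/t = 18/t)
sqrt(30781 + G(l(2, -3))) = sqrt(30781 + 18/((-1/7*2))) = sqrt(30781 + 18/(-2/7)) = sqrt(30781 + 18*(-7/2)) = sqrt(30781 - 63) = sqrt(30718)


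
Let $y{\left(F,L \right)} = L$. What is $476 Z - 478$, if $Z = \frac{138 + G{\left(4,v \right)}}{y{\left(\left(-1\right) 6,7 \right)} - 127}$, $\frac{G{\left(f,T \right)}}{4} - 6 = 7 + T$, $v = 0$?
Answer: $- \frac{3695}{3} \approx -1231.7$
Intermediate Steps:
$G{\left(f,T \right)} = 52 + 4 T$ ($G{\left(f,T \right)} = 24 + 4 \left(7 + T\right) = 24 + \left(28 + 4 T\right) = 52 + 4 T$)
$Z = - \frac{19}{12}$ ($Z = \frac{138 + \left(52 + 4 \cdot 0\right)}{7 - 127} = \frac{138 + \left(52 + 0\right)}{-120} = \left(138 + 52\right) \left(- \frac{1}{120}\right) = 190 \left(- \frac{1}{120}\right) = - \frac{19}{12} \approx -1.5833$)
$476 Z - 478 = 476 \left(- \frac{19}{12}\right) - 478 = - \frac{2261}{3} - 478 = - \frac{3695}{3}$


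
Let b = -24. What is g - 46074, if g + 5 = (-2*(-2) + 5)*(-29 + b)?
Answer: -46556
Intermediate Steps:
g = -482 (g = -5 + (-2*(-2) + 5)*(-29 - 24) = -5 + (4 + 5)*(-53) = -5 + 9*(-53) = -5 - 477 = -482)
g - 46074 = -482 - 46074 = -46556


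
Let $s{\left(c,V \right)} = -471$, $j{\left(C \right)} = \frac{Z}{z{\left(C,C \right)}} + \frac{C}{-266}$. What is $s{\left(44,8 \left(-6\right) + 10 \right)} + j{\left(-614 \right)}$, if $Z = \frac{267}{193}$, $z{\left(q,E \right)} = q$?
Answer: $- \frac{7386976183}{15760766} \approx -468.69$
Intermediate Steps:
$Z = \frac{267}{193}$ ($Z = 267 \cdot \frac{1}{193} = \frac{267}{193} \approx 1.3834$)
$j{\left(C \right)} = - \frac{C}{266} + \frac{267}{193 C}$ ($j{\left(C \right)} = \frac{267}{193 C} + \frac{C}{-266} = \frac{267}{193 C} + C \left(- \frac{1}{266}\right) = \frac{267}{193 C} - \frac{C}{266} = - \frac{C}{266} + \frac{267}{193 C}$)
$s{\left(44,8 \left(-6\right) + 10 \right)} + j{\left(-614 \right)} = -471 + \left(\left(- \frac{1}{266}\right) \left(-614\right) + \frac{267}{193 \left(-614\right)}\right) = -471 + \left(\frac{307}{133} + \frac{267}{193} \left(- \frac{1}{614}\right)\right) = -471 + \left(\frac{307}{133} - \frac{267}{118502}\right) = -471 + \frac{36344603}{15760766} = - \frac{7386976183}{15760766}$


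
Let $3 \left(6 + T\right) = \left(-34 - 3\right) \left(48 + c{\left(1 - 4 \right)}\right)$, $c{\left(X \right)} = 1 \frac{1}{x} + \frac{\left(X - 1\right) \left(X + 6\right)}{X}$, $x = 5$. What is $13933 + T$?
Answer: $\frac{66416}{5} \approx 13283.0$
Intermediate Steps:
$c{\left(X \right)} = \frac{1}{5} + \frac{\left(-1 + X\right) \left(6 + X\right)}{X}$ ($c{\left(X \right)} = 1 \cdot \frac{1}{5} + \frac{\left(X - 1\right) \left(X + 6\right)}{X} = 1 \cdot \frac{1}{5} + \frac{\left(-1 + X\right) \left(6 + X\right)}{X} = \frac{1}{5} + \frac{\left(-1 + X\right) \left(6 + X\right)}{X}$)
$T = - \frac{3249}{5}$ ($T = -6 + \frac{\left(-34 - 3\right) \left(48 + \left(\frac{26}{5} + \left(1 - 4\right) - \frac{6}{1 - 4}\right)\right)}{3} = -6 + \frac{\left(-37\right) \left(48 - \left(- \frac{11}{5} - 2\right)\right)}{3} = -6 + \frac{\left(-37\right) \left(48 - - \frac{21}{5}\right)}{3} = -6 + \frac{\left(-37\right) \left(48 + \left(\frac{26}{5} - 3 + 2\right)\right)}{3} = -6 + \frac{\left(-37\right) \left(48 + \frac{21}{5}\right)}{3} = -6 + \frac{\left(-37\right) \frac{261}{5}}{3} = -6 + \frac{1}{3} \left(- \frac{9657}{5}\right) = -6 - \frac{3219}{5} = - \frac{3249}{5} \approx -649.8$)
$13933 + T = 13933 - \frac{3249}{5} = \frac{66416}{5}$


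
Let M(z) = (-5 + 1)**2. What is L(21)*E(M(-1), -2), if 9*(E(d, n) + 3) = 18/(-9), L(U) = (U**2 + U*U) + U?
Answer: -8729/3 ≈ -2909.7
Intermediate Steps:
M(z) = 16 (M(z) = (-4)**2 = 16)
L(U) = U + 2*U**2 (L(U) = (U**2 + U**2) + U = 2*U**2 + U = U + 2*U**2)
E(d, n) = -29/9 (E(d, n) = -3 + (18/(-9))/9 = -3 + (18*(-1/9))/9 = -3 + (1/9)*(-2) = -3 - 2/9 = -29/9)
L(21)*E(M(-1), -2) = (21*(1 + 2*21))*(-29/9) = (21*(1 + 42))*(-29/9) = (21*43)*(-29/9) = 903*(-29/9) = -8729/3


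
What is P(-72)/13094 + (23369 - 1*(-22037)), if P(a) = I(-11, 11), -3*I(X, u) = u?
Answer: 1783638481/39282 ≈ 45406.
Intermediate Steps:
I(X, u) = -u/3
P(a) = -11/3 (P(a) = -⅓*11 = -11/3)
P(-72)/13094 + (23369 - 1*(-22037)) = -11/3/13094 + (23369 - 1*(-22037)) = -11/3*1/13094 + (23369 + 22037) = -11/39282 + 45406 = 1783638481/39282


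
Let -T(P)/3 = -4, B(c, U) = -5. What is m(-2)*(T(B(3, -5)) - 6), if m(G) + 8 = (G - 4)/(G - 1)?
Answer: -36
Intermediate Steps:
m(G) = -8 + (-4 + G)/(-1 + G) (m(G) = -8 + (G - 4)/(G - 1) = -8 + (-4 + G)/(-1 + G))
T(P) = 12 (T(P) = -3*(-4) = 12)
m(-2)*(T(B(3, -5)) - 6) = ((4 - 7*(-2))/(-1 - 2))*(12 - 6) = ((4 + 14)/(-3))*6 = -⅓*18*6 = -6*6 = -36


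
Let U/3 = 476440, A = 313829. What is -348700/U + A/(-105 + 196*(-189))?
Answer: -7691932043/884963478 ≈ -8.6918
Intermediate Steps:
U = 1429320 (U = 3*476440 = 1429320)
-348700/U + A/(-105 + 196*(-189)) = -348700/1429320 + 313829/(-105 + 196*(-189)) = -348700*1/1429320 + 313829/(-105 - 37044) = -17435/71466 + 313829/(-37149) = -17435/71466 + 313829*(-1/37149) = -17435/71466 - 313829/37149 = -7691932043/884963478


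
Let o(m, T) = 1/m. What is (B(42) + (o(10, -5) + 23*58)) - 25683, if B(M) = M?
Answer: -243069/10 ≈ -24307.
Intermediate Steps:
(B(42) + (o(10, -5) + 23*58)) - 25683 = (42 + (1/10 + 23*58)) - 25683 = (42 + (⅒ + 1334)) - 25683 = (42 + 13341/10) - 25683 = 13761/10 - 25683 = -243069/10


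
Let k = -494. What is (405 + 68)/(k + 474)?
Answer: -473/20 ≈ -23.650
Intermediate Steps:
(405 + 68)/(k + 474) = (405 + 68)/(-494 + 474) = 473/(-20) = 473*(-1/20) = -473/20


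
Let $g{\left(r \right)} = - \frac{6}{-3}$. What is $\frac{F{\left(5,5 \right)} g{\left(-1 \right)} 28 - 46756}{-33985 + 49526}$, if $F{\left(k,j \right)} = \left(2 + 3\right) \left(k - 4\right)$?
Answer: $- \frac{46476}{15541} \approx -2.9905$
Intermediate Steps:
$g{\left(r \right)} = 2$ ($g{\left(r \right)} = \left(-6\right) \left(- \frac{1}{3}\right) = 2$)
$F{\left(k,j \right)} = -20 + 5 k$ ($F{\left(k,j \right)} = 5 \left(-4 + k\right) = -20 + 5 k$)
$\frac{F{\left(5,5 \right)} g{\left(-1 \right)} 28 - 46756}{-33985 + 49526} = \frac{\left(-20 + 5 \cdot 5\right) 2 \cdot 28 - 46756}{-33985 + 49526} = \frac{\left(-20 + 25\right) 2 \cdot 28 - 46756}{15541} = \left(5 \cdot 2 \cdot 28 - 46756\right) \frac{1}{15541} = \left(10 \cdot 28 - 46756\right) \frac{1}{15541} = \left(280 - 46756\right) \frac{1}{15541} = \left(-46476\right) \frac{1}{15541} = - \frac{46476}{15541}$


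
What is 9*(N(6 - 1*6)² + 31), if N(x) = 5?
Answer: 504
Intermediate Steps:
9*(N(6 - 1*6)² + 31) = 9*(5² + 31) = 9*(25 + 31) = 9*56 = 504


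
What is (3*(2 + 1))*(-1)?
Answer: -9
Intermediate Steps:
(3*(2 + 1))*(-1) = (3*3)*(-1) = 9*(-1) = -9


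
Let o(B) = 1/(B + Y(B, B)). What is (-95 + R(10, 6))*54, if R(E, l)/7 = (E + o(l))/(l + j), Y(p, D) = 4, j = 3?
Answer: -23529/5 ≈ -4705.8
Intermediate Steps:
o(B) = 1/(4 + B) (o(B) = 1/(B + 4) = 1/(4 + B))
R(E, l) = 7*(E + 1/(4 + l))/(3 + l) (R(E, l) = 7*((E + 1/(4 + l))/(l + 3)) = 7*((E + 1/(4 + l))/(3 + l)) = 7*(E + 1/(4 + l))/(3 + l))
(-95 + R(10, 6))*54 = (-95 + 7*(1 + 10*(4 + 6))/((3 + 6)*(4 + 6)))*54 = (-95 + 7*(1 + 10*10)/(9*10))*54 = (-95 + 7*(1/9)*(1/10)*(1 + 100))*54 = (-95 + 7*(1/9)*(1/10)*101)*54 = (-95 + 707/90)*54 = -7843/90*54 = -23529/5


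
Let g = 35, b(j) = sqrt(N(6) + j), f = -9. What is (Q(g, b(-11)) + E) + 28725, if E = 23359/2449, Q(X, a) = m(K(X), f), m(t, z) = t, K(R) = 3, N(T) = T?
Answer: 70378231/2449 ≈ 28738.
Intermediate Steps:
b(j) = sqrt(6 + j)
Q(X, a) = 3
E = 23359/2449 (E = 23359*(1/2449) = 23359/2449 ≈ 9.5382)
(Q(g, b(-11)) + E) + 28725 = (3 + 23359/2449) + 28725 = 30706/2449 + 28725 = 70378231/2449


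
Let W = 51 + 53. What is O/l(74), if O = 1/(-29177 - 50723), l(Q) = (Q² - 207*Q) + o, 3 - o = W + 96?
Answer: 1/802116100 ≈ 1.2467e-9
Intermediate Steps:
W = 104
o = -197 (o = 3 - (104 + 96) = 3 - 1*200 = 3 - 200 = -197)
l(Q) = -197 + Q² - 207*Q (l(Q) = (Q² - 207*Q) - 197 = -197 + Q² - 207*Q)
O = -1/79900 (O = 1/(-79900) = -1/79900 ≈ -1.2516e-5)
O/l(74) = -1/(79900*(-197 + 74² - 207*74)) = -1/(79900*(-197 + 5476 - 15318)) = -1/79900/(-10039) = -1/79900*(-1/10039) = 1/802116100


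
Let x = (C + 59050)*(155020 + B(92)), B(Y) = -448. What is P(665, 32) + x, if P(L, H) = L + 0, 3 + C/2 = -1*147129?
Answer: -36357497743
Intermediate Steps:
C = -294264 (C = -6 + 2*(-1*147129) = -6 + 2*(-147129) = -6 - 294258 = -294264)
P(L, H) = L
x = -36357498408 (x = (-294264 + 59050)*(155020 - 448) = -235214*154572 = -36357498408)
P(665, 32) + x = 665 - 36357498408 = -36357497743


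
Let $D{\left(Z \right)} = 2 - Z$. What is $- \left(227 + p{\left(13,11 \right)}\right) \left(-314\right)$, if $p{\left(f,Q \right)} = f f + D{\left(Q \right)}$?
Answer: $121518$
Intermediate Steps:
$p{\left(f,Q \right)} = 2 + f^{2} - Q$ ($p{\left(f,Q \right)} = f f - \left(-2 + Q\right) = f^{2} - \left(-2 + Q\right) = 2 + f^{2} - Q$)
$- \left(227 + p{\left(13,11 \right)}\right) \left(-314\right) = - \left(227 + \left(2 + 13^{2} - 11\right)\right) \left(-314\right) = - \left(227 + \left(2 + 169 - 11\right)\right) \left(-314\right) = - \left(227 + 160\right) \left(-314\right) = - 387 \left(-314\right) = \left(-1\right) \left(-121518\right) = 121518$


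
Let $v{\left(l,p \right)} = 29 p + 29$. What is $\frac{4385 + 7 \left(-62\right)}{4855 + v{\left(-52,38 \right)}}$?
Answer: $\frac{3951}{5986} \approx 0.66004$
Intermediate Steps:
$v{\left(l,p \right)} = 29 + 29 p$
$\frac{4385 + 7 \left(-62\right)}{4855 + v{\left(-52,38 \right)}} = \frac{4385 + 7 \left(-62\right)}{4855 + \left(29 + 29 \cdot 38\right)} = \frac{4385 - 434}{4855 + \left(29 + 1102\right)} = \frac{3951}{4855 + 1131} = \frac{3951}{5986}$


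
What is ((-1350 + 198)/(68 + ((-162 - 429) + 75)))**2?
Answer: 324/49 ≈ 6.6122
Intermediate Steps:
((-1350 + 198)/(68 + ((-162 - 429) + 75)))**2 = (-1152/(68 + (-591 + 75)))**2 = (-1152/(68 - 516))**2 = (-1152/(-448))**2 = (-1152*(-1/448))**2 = (18/7)**2 = 324/49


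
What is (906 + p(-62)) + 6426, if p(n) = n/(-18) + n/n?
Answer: 66028/9 ≈ 7336.4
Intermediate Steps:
p(n) = 1 - n/18 (p(n) = n*(-1/18) + 1 = -n/18 + 1 = 1 - n/18)
(906 + p(-62)) + 6426 = (906 + (1 - 1/18*(-62))) + 6426 = (906 + (1 + 31/9)) + 6426 = (906 + 40/9) + 6426 = 8194/9 + 6426 = 66028/9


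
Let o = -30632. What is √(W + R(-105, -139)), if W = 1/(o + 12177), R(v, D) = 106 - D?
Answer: 3*√9271533630/18455 ≈ 15.652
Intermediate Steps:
W = -1/18455 (W = 1/(-30632 + 12177) = 1/(-18455) = -1/18455 ≈ -5.4186e-5)
√(W + R(-105, -139)) = √(-1/18455 + (106 - 1*(-139))) = √(-1/18455 + (106 + 139)) = √(-1/18455 + 245) = √(4521474/18455) = 3*√9271533630/18455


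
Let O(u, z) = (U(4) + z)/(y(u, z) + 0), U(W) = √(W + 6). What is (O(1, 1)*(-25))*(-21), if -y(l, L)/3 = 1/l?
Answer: -175 - 175*√10 ≈ -728.40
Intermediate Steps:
U(W) = √(6 + W)
y(l, L) = -3/l
O(u, z) = -u*(z + √10)/3 (O(u, z) = (√(6 + 4) + z)/(-3/u + 0) = (√10 + z)/((-3/u)) = (z + √10)*(-u/3) = -u*(z + √10)/3)
(O(1, 1)*(-25))*(-21) = (-⅓*1*(1 + √10)*(-25))*(-21) = ((-⅓ - √10/3)*(-25))*(-21) = (25/3 + 25*√10/3)*(-21) = -175 - 175*√10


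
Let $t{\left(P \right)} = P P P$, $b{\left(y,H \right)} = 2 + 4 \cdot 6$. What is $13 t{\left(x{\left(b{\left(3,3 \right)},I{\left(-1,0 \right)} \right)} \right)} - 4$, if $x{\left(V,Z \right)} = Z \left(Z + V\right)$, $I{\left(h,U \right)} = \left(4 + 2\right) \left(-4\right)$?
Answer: $-1437700$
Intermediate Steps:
$I{\left(h,U \right)} = -24$ ($I{\left(h,U \right)} = 6 \left(-4\right) = -24$)
$b{\left(y,H \right)} = 26$ ($b{\left(y,H \right)} = 2 + 24 = 26$)
$x{\left(V,Z \right)} = Z \left(V + Z\right)$
$t{\left(P \right)} = P^{3}$ ($t{\left(P \right)} = P^{2} P = P^{3}$)
$13 t{\left(x{\left(b{\left(3,3 \right)},I{\left(-1,0 \right)} \right)} \right)} - 4 = 13 \left(- 24 \left(26 - 24\right)\right)^{3} - 4 = 13 \left(\left(-24\right) 2\right)^{3} - 4 = 13 \left(-48\right)^{3} - 4 = 13 \left(-110592\right) - 4 = -1437696 - 4 = -1437700$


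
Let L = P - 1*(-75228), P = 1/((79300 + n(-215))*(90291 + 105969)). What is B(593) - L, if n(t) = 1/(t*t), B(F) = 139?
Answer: -10804090616844892673/143883799449252 ≈ -75089.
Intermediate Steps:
n(t) = t⁻² (n(t) = 1/(t²) = t⁻²)
P = 9245/143883799449252 (P = 1/((79300 + (-215)⁻²)*(90291 + 105969)) = 1/((79300 + 1/46225)*196260) = 1/((3665642501/46225)*196260) = 1/(143883799449252/9245) = 9245/143883799449252 ≈ 6.4253e-11)
L = 10824090464968338701/143883799449252 (L = 9245/143883799449252 - 1*(-75228) = 9245/143883799449252 + 75228 = 10824090464968338701/143883799449252 ≈ 75228.)
B(593) - L = 139 - 1*10824090464968338701/143883799449252 = 139 - 10824090464968338701/143883799449252 = -10804090616844892673/143883799449252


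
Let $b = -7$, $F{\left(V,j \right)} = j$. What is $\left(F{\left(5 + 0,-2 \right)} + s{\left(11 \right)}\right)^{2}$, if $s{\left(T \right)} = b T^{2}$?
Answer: $720801$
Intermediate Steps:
$s{\left(T \right)} = - 7 T^{2}$
$\left(F{\left(5 + 0,-2 \right)} + s{\left(11 \right)}\right)^{2} = \left(-2 - 7 \cdot 11^{2}\right)^{2} = \left(-2 - 847\right)^{2} = \left(-849\right)^{2} = 720801$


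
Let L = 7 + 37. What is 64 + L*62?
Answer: 2792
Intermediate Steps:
L = 44
64 + L*62 = 64 + 44*62 = 64 + 2728 = 2792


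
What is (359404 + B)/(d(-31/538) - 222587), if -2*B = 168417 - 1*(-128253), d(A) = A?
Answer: -113555122/119751837 ≈ -0.94825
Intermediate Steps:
B = -148335 (B = -(168417 - 1*(-128253))/2 = -(168417 + 128253)/2 = -½*296670 = -148335)
(359404 + B)/(d(-31/538) - 222587) = (359404 - 148335)/(-31/538 - 222587) = 211069/(-31*1/538 - 222587) = 211069/(-31/538 - 222587) = 211069/(-119751837/538) = 211069*(-538/119751837) = -113555122/119751837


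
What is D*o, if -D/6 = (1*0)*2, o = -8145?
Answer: 0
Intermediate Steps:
D = 0 (D = -6*1*0*2 = -0*2 = -6*0 = 0)
D*o = 0*(-8145) = 0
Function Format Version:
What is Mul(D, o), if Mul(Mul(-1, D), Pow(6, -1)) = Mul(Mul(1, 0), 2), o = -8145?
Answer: 0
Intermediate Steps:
D = 0 (D = Mul(-6, Mul(Mul(1, 0), 2)) = Mul(-6, Mul(0, 2)) = Mul(-6, 0) = 0)
Mul(D, o) = Mul(0, -8145) = 0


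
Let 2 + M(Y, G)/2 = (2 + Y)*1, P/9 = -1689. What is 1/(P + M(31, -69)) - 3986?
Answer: -60344055/15139 ≈ -3986.0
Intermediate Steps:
P = -15201 (P = 9*(-1689) = -15201)
M(Y, G) = 2*Y (M(Y, G) = -4 + 2*((2 + Y)*1) = -4 + 2*(2 + Y) = -4 + (4 + 2*Y) = 2*Y)
1/(P + M(31, -69)) - 3986 = 1/(-15201 + 2*31) - 3986 = 1/(-15201 + 62) - 3986 = 1/(-15139) - 3986 = -1/15139 - 3986 = -60344055/15139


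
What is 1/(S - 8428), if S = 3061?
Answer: -1/5367 ≈ -0.00018632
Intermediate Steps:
1/(S - 8428) = 1/(3061 - 8428) = 1/(-5367) = -1/5367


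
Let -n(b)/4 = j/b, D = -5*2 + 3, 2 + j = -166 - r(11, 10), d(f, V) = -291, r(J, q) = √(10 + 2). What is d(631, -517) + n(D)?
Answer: -387 - 8*√3/7 ≈ -388.98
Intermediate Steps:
r(J, q) = 2*√3 (r(J, q) = √12 = 2*√3)
j = -168 - 2*√3 (j = -2 + (-166 - 2*√3) = -168 - 2*√3 ≈ -171.46)
D = -7 (D = -10 + 3 = -7)
n(b) = -4*(-168 - 2*√3)/b
d(631, -517) + n(D) = -291 + 8*(84 + √3)/(-7) = -291 + 8*(-⅐)*(84 + √3) = -291 + (-96 - 8*√3/7) = -387 - 8*√3/7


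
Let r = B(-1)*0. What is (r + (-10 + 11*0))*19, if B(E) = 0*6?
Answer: -190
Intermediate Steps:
B(E) = 0
r = 0 (r = 0*0 = 0)
(r + (-10 + 11*0))*19 = (0 + (-10 + 11*0))*19 = (0 + (-10 + 0))*19 = (0 - 10)*19 = -10*19 = -190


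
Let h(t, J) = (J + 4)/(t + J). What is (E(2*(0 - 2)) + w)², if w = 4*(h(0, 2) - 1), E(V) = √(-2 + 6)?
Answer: 100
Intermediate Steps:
h(t, J) = (4 + J)/(J + t)
E(V) = 2 (E(V) = √4 = 2)
w = 8 (w = 4*((4 + 2)/(2 + 0) - 1) = 4*(6/2 - 1) = 4*((½)*6 - 1) = 4*(3 - 1) = 4*2 = 8)
(E(2*(0 - 2)) + w)² = (2 + 8)² = 10² = 100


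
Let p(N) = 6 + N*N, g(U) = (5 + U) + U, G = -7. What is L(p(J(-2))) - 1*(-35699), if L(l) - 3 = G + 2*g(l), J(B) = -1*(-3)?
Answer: 35765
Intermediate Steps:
g(U) = 5 + 2*U
J(B) = 3
p(N) = 6 + N²
L(l) = 6 + 4*l (L(l) = 3 + (-7 + 2*(5 + 2*l)) = 3 + (-7 + (10 + 4*l)) = 3 + (3 + 4*l) = 6 + 4*l)
L(p(J(-2))) - 1*(-35699) = (6 + 4*(6 + 3²)) - 1*(-35699) = (6 + 4*(6 + 9)) + 35699 = (6 + 4*15) + 35699 = (6 + 60) + 35699 = 66 + 35699 = 35765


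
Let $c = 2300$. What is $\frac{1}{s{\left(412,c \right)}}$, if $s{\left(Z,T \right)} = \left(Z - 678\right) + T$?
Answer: $\frac{1}{2034} \approx 0.00049164$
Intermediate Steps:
$s{\left(Z,T \right)} = -678 + T + Z$ ($s{\left(Z,T \right)} = \left(-678 + Z\right) + T = -678 + T + Z$)
$\frac{1}{s{\left(412,c \right)}} = \frac{1}{-678 + 2300 + 412} = \frac{1}{2034}$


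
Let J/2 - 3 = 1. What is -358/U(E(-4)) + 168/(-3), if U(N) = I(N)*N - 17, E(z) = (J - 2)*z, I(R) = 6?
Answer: -8658/161 ≈ -53.776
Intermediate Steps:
J = 8 (J = 6 + 2*1 = 6 + 2 = 8)
E(z) = 6*z (E(z) = (8 - 2)*z = 6*z)
U(N) = -17 + 6*N (U(N) = 6*N - 17 = -17 + 6*N)
-358/U(E(-4)) + 168/(-3) = -358/(-17 + 6*(6*(-4))) + 168/(-3) = -358/(-17 + 6*(-24)) + 168*(-⅓) = -358/(-17 - 144) - 56 = -358/(-161) - 56 = -358*(-1/161) - 56 = 358/161 - 56 = -8658/161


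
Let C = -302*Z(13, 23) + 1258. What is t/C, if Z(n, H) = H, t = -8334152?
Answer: 1041769/711 ≈ 1465.2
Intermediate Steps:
C = -5688 (C = -302*23 + 1258 = -6946 + 1258 = -5688)
t/C = -8334152/(-5688) = -8334152*(-1/5688) = 1041769/711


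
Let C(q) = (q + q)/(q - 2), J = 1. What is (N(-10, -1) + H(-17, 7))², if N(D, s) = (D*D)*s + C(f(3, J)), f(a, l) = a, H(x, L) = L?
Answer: 7569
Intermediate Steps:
C(q) = 2*q/(-2 + q) (C(q) = (2*q)/(-2 + q) = 2*q/(-2 + q))
N(D, s) = 6 + s*D² (N(D, s) = (D*D)*s + 2*3/(-2 + 3) = D²*s + 2*3/1 = s*D² + 2*3*1 = s*D² + 6 = 6 + s*D²)
(N(-10, -1) + H(-17, 7))² = ((6 - 1*(-10)²) + 7)² = ((6 - 1*100) + 7)² = ((6 - 100) + 7)² = (-94 + 7)² = (-87)² = 7569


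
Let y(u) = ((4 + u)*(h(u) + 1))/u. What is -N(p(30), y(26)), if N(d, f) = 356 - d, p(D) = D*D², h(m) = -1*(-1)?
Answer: 26644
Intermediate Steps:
h(m) = 1
p(D) = D³
y(u) = (8 + 2*u)/u (y(u) = ((4 + u)*(1 + 1))/u = ((4 + u)*2)/u = (8 + 2*u)/u)
-N(p(30), y(26)) = -(356 - 1*30³) = -(356 - 1*27000) = -(356 - 27000) = -1*(-26644) = 26644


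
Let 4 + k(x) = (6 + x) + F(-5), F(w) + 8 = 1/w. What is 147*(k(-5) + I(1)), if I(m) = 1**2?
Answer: -7497/5 ≈ -1499.4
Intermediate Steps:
F(w) = -8 + 1/w
I(m) = 1
k(x) = -31/5 + x (k(x) = -4 + ((6 + x) + (-8 + 1/(-5))) = -4 + ((6 + x) + (-8 - 1/5)) = -4 + ((6 + x) - 41/5) = -4 + (-11/5 + x) = -31/5 + x)
147*(k(-5) + I(1)) = 147*((-31/5 - 5) + 1) = 147*(-56/5 + 1) = 147*(-51/5) = -7497/5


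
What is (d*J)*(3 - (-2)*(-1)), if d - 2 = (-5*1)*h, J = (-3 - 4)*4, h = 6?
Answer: 784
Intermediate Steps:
J = -28 (J = -7*4 = -28)
d = -28 (d = 2 - 5*1*6 = 2 - 5*6 = 2 - 30 = -28)
(d*J)*(3 - (-2)*(-1)) = (-28*(-28))*(3 - (-2)*(-1)) = 784*(3 - 1*2) = 784*(3 - 2) = 784*1 = 784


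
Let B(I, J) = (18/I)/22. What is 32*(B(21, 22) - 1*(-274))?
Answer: 675232/77 ≈ 8769.3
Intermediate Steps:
B(I, J) = 9/(11*I) (B(I, J) = (18/I)*(1/22) = 9/(11*I))
32*(B(21, 22) - 1*(-274)) = 32*((9/11)/21 - 1*(-274)) = 32*((9/11)*(1/21) + 274) = 32*(3/77 + 274) = 32*(21101/77) = 675232/77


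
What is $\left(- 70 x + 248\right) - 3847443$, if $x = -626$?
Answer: $-3803375$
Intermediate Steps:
$\left(- 70 x + 248\right) - 3847443 = \left(\left(-70\right) \left(-626\right) + 248\right) - 3847443 = \left(43820 + 248\right) - 3847443 = 44068 - 3847443 = -3803375$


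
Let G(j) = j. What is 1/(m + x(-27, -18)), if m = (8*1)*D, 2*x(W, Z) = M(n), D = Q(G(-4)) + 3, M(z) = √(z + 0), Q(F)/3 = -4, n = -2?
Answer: -144/10369 - I*√2/10369 ≈ -0.013888 - 0.00013639*I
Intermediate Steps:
Q(F) = -12 (Q(F) = 3*(-4) = -12)
M(z) = √z
D = -9 (D = -12 + 3 = -9)
x(W, Z) = I*√2/2 (x(W, Z) = √(-2)/2 = (I*√2)/2 = I*√2/2)
m = -72 (m = (8*1)*(-9) = 8*(-9) = -72)
1/(m + x(-27, -18)) = 1/(-72 + I*√2/2)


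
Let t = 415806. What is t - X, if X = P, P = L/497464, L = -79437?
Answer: 206848595421/497464 ≈ 4.1581e+5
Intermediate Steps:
P = -79437/497464 ≈ -0.15968
X = -79437/497464 ≈ -0.15968
t - X = 415806 - 1*(-79437/497464) = 415806 + 79437/497464 = 206848595421/497464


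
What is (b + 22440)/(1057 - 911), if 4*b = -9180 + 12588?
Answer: 11646/73 ≈ 159.53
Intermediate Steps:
b = 852 (b = (-9180 + 12588)/4 = (¼)*3408 = 852)
(b + 22440)/(1057 - 911) = (852 + 22440)/(1057 - 911) = 23292/146 = 23292*(1/146) = 11646/73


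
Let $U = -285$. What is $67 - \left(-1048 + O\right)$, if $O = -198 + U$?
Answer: $1598$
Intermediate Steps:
$O = -483$ ($O = -198 - 285 = -483$)
$67 - \left(-1048 + O\right) = 67 - \left(-1048 - 483\right) = 67 - -1531 = 67 + 1531 = 1598$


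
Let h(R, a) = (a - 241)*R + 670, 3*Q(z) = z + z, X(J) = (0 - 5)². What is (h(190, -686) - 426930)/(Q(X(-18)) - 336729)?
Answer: 1807170/1010137 ≈ 1.7890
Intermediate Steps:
X(J) = 25 (X(J) = (-5)² = 25)
Q(z) = 2*z/3 (Q(z) = (z + z)/3 = (2*z)/3 = 2*z/3)
h(R, a) = 670 + R*(-241 + a) (h(R, a) = (-241 + a)*R + 670 = R*(-241 + a) + 670 = 670 + R*(-241 + a))
(h(190, -686) - 426930)/(Q(X(-18)) - 336729) = ((670 - 241*190 + 190*(-686)) - 426930)/((⅔)*25 - 336729) = ((670 - 45790 - 130340) - 426930)/(50/3 - 336729) = (-175460 - 426930)/(-1010137/3) = -602390*(-3/1010137) = 1807170/1010137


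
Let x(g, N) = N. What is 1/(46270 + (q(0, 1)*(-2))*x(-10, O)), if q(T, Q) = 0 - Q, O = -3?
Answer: 1/46264 ≈ 2.1615e-5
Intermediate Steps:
q(T, Q) = -Q
1/(46270 + (q(0, 1)*(-2))*x(-10, O)) = 1/(46270 + (-1*1*(-2))*(-3)) = 1/(46270 - 1*(-2)*(-3)) = 1/(46270 + 2*(-3)) = 1/(46270 - 6) = 1/46264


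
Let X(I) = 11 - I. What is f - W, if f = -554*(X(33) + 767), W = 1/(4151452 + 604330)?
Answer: -1962853904861/4755782 ≈ -4.1273e+5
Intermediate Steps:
W = 1/4755782 ≈ 2.1027e-7
f = -412730 (f = -554*((11 - 1*33) + 767) = -554*((11 - 33) + 767) = -554*(-22 + 767) = -554*745 = -412730)
f - W = -412730 - 1*1/4755782 = -412730 - 1/4755782 = -1962853904861/4755782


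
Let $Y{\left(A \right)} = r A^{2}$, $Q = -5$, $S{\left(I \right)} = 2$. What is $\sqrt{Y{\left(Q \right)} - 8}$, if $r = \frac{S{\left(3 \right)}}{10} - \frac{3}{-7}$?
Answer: $\frac{3 \sqrt{42}}{7} \approx 2.7775$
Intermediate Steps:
$r = \frac{22}{35}$ ($r = \frac{2}{10} - \frac{3}{-7} = 2 \cdot \frac{1}{10} - - \frac{3}{7} = \frac{1}{5} + \frac{3}{7} = \frac{22}{35} \approx 0.62857$)
$Y{\left(A \right)} = \frac{22 A^{2}}{35}$
$\sqrt{Y{\left(Q \right)} - 8} = \sqrt{\frac{22 \left(-5\right)^{2}}{35} - 8} = \sqrt{\frac{22}{35} \cdot 25 + \left(-8 + 0\right)} = \sqrt{\frac{110}{7} - 8} = \sqrt{\frac{54}{7}} = \frac{3 \sqrt{42}}{7}$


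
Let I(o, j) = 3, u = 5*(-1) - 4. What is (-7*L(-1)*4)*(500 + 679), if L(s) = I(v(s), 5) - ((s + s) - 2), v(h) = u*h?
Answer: -231084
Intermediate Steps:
u = -9 (u = -5 - 4 = -9)
v(h) = -9*h
L(s) = 5 - 2*s (L(s) = 3 - ((s + s) - 2) = 3 - (2*s - 2) = 3 - (-2 + 2*s) = 3 + (2 - 2*s) = 5 - 2*s)
(-7*L(-1)*4)*(500 + 679) = (-7*(5 - 2*(-1))*4)*(500 + 679) = (-7*(5 + 2)*4)*1179 = (-7*7*4)*1179 = -49*4*1179 = -196*1179 = -231084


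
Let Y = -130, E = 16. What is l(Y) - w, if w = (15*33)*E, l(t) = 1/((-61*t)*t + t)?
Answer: -8165757601/1031030 ≈ -7920.0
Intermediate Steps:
l(t) = 1/(t - 61*t²) (l(t) = 1/(-61*t² + t) = 1/(t - 61*t²))
w = 7920 (w = (15*33)*16 = 495*16 = 7920)
l(Y) - w = -1/(-130*(-1 + 61*(-130))) - 1*7920 = -1*(-1/130)/(-1 - 7930) - 7920 = -1*(-1/130)/(-7931) - 7920 = -1*(-1/130)*(-1/7931) - 7920 = -1/1031030 - 7920 = -8165757601/1031030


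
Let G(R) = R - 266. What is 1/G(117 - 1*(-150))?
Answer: 1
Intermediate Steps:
G(R) = -266 + R
1/G(117 - 1*(-150)) = 1/(-266 + (117 - 1*(-150))) = 1/(-266 + (117 + 150)) = 1/(-266 + 267) = 1/1 = 1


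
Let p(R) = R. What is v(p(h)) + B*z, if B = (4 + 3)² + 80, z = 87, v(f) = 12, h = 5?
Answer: 11235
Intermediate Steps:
B = 129 (B = 7² + 80 = 49 + 80 = 129)
v(p(h)) + B*z = 12 + 129*87 = 12 + 11223 = 11235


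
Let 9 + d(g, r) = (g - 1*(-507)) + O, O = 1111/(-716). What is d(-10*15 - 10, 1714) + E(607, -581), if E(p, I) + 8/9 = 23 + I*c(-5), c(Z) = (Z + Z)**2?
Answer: -372085843/6444 ≈ -57741.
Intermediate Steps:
c(Z) = 4*Z**2 (c(Z) = (2*Z)**2 = 4*Z**2)
O = -1111/716 (O = 1111*(-1/716) = -1111/716 ≈ -1.5517)
E(p, I) = 199/9 + 100*I (E(p, I) = -8/9 + (23 + I*(4*(-5)**2)) = -8/9 + (23 + I*(4*25)) = -8/9 + (23 + I*100) = -8/9 + (23 + 100*I) = 199/9 + 100*I)
d(g, r) = 355457/716 + g (d(g, r) = -9 + ((g - 1*(-507)) - 1111/716) = -9 + ((g + 507) - 1111/716) = -9 + ((507 + g) - 1111/716) = -9 + (361901/716 + g) = 355457/716 + g)
d(-10*15 - 10, 1714) + E(607, -581) = (355457/716 + (-10*15 - 10)) + (199/9 + 100*(-581)) = (355457/716 + (-150 - 10)) + (199/9 - 58100) = (355457/716 - 160) - 522701/9 = 240897/716 - 522701/9 = -372085843/6444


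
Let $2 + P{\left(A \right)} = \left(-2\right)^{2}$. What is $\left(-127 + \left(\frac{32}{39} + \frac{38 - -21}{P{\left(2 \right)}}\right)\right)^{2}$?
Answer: $\frac{56866681}{6084} \approx 9346.9$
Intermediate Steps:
$P{\left(A \right)} = 2$ ($P{\left(A \right)} = -2 + \left(-2\right)^{2} = -2 + 4 = 2$)
$\left(-127 + \left(\frac{32}{39} + \frac{38 - -21}{P{\left(2 \right)}}\right)\right)^{2} = \left(-127 + \left(\frac{32}{39} + \frac{38 - -21}{2}\right)\right)^{2} = \left(-127 + \left(32 \cdot \frac{1}{39} + \left(38 + 21\right) \frac{1}{2}\right)\right)^{2} = \left(-127 + \left(\frac{32}{39} + 59 \cdot \frac{1}{2}\right)\right)^{2} = \left(-127 + \left(\frac{32}{39} + \frac{59}{2}\right)\right)^{2} = \left(-127 + \frac{2365}{78}\right)^{2} = \left(- \frac{7541}{78}\right)^{2} = \frac{56866681}{6084}$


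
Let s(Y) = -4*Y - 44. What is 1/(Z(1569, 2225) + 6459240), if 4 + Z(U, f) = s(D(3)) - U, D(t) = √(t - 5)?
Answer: 6457623/41700894810161 + 4*I*√2/41700894810161 ≈ 1.5486e-7 + 1.3565e-13*I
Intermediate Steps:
D(t) = √(-5 + t)
s(Y) = -44 - 4*Y
Z(U, f) = -48 - U - 4*I*√2 (Z(U, f) = -4 + ((-44 - 4*√(-5 + 3)) - U) = -4 + ((-44 - 4*I*√2) - U) = -4 + (-44 - U - 4*I*√2) = -48 - U - 4*I*√2)
1/(Z(1569, 2225) + 6459240) = 1/((-48 - 1*1569 - 4*I*√2) + 6459240) = 1/((-48 - 1569 - 4*I*√2) + 6459240) = 1/((-1617 - 4*I*√2) + 6459240) = 1/(6457623 - 4*I*√2)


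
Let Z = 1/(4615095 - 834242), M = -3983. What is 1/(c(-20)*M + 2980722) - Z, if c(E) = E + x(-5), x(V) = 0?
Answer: 23241/373253369866 ≈ 6.2266e-8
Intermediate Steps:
c(E) = E (c(E) = E + 0 = E)
Z = 1/3780853 ≈ 2.6449e-7
1/(c(-20)*M + 2980722) - Z = 1/(-20*(-3983) + 2980722) - 1*1/3780853 = 1/(79660 + 2980722) - 1/3780853 = 1/3060382 - 1/3780853 = 23241/373253369866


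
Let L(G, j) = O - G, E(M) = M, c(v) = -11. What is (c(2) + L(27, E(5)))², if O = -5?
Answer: 1849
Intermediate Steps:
L(G, j) = -5 - G
(c(2) + L(27, E(5)))² = (-11 + (-5 - 1*27))² = (-11 + (-5 - 27))² = (-11 - 32)² = (-43)² = 1849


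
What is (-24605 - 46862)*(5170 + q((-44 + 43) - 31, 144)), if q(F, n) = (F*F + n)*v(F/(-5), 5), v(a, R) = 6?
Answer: -870325126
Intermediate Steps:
q(F, n) = 6*n + 6*F² (q(F, n) = (F*F + n)*6 = (F² + n)*6 = (n + F²)*6 = 6*n + 6*F²)
(-24605 - 46862)*(5170 + q((-44 + 43) - 31, 144)) = (-24605 - 46862)*(5170 + (6*144 + 6*((-44 + 43) - 31)²)) = -71467*(5170 + (864 + 6*(-1 - 31)²)) = -71467*(5170 + (864 + 6*(-32)²)) = -71467*(5170 + (864 + 6*1024)) = -71467*(5170 + (864 + 6144)) = -71467*(5170 + 7008) = -71467*12178 = -870325126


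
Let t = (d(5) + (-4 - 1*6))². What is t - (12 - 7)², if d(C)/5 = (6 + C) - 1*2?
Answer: 1200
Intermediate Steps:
d(C) = 20 + 5*C (d(C) = 5*((6 + C) - 1*2) = 5*((6 + C) - 2) = 5*(4 + C) = 20 + 5*C)
t = 1225 (t = ((20 + 5*5) + (-4 - 1*6))² = ((20 + 25) + (-4 - 6))² = (45 - 10)² = 35² = 1225)
t - (12 - 7)² = 1225 - (12 - 7)² = 1225 - 1*5² = 1225 - 1*25 = 1225 - 25 = 1200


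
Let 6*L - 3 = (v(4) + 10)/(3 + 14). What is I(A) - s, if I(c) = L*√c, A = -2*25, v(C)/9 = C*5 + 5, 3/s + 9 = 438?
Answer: -1/143 + 715*I*√2/51 ≈ -0.006993 + 19.827*I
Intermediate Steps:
s = 1/143 (s = 3/(-9 + 438) = 3/429 = 3*(1/429) = 1/143 ≈ 0.0069930)
v(C) = 45 + 45*C (v(C) = 9*(C*5 + 5) = 9*(5*C + 5) = 9*(5 + 5*C) = 45 + 45*C)
A = -50
L = 143/51 (L = ½ + (((45 + 45*4) + 10)/(3 + 14))/6 = ½ + (((45 + 180) + 10)/17)/6 = ½ + ((225 + 10)*(1/17))/6 = ½ + (235*(1/17))/6 = ½ + (⅙)*(235/17) = ½ + 235/102 = 143/51 ≈ 2.8039)
I(c) = 143*√c/51
I(A) - s = 143*√(-50)/51 - 1*1/143 = 143*(5*I*√2)/51 - 1/143 = 715*I*√2/51 - 1/143 = -1/143 + 715*I*√2/51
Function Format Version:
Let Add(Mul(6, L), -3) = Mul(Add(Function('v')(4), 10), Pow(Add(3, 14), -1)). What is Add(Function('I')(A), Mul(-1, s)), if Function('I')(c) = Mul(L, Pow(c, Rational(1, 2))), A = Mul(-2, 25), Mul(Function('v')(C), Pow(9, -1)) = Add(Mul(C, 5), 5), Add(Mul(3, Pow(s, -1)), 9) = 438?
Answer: Add(Rational(-1, 143), Mul(Rational(715, 51), I, Pow(2, Rational(1, 2)))) ≈ Add(-0.0069930, Mul(19.827, I))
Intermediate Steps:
s = Rational(1, 143) (s = Mul(3, Pow(Add(-9, 438), -1)) = Mul(3, Pow(429, -1)) = Mul(3, Rational(1, 429)) = Rational(1, 143) ≈ 0.0069930)
Function('v')(C) = Add(45, Mul(45, C)) (Function('v')(C) = Mul(9, Add(Mul(C, 5), 5)) = Mul(9, Add(Mul(5, C), 5)) = Mul(9, Add(5, Mul(5, C))) = Add(45, Mul(45, C)))
A = -50
L = Rational(143, 51) (L = Add(Rational(1, 2), Mul(Rational(1, 6), Mul(Add(Add(45, Mul(45, 4)), 10), Pow(Add(3, 14), -1)))) = Add(Rational(1, 2), Mul(Rational(1, 6), Mul(Add(Add(45, 180), 10), Pow(17, -1)))) = Add(Rational(1, 2), Mul(Rational(1, 6), Mul(Add(225, 10), Rational(1, 17)))) = Add(Rational(1, 2), Mul(Rational(1, 6), Mul(235, Rational(1, 17)))) = Add(Rational(1, 2), Mul(Rational(1, 6), Rational(235, 17))) = Add(Rational(1, 2), Rational(235, 102)) = Rational(143, 51) ≈ 2.8039)
Function('I')(c) = Mul(Rational(143, 51), Pow(c, Rational(1, 2)))
Add(Function('I')(A), Mul(-1, s)) = Add(Mul(Rational(143, 51), Pow(-50, Rational(1, 2))), Mul(-1, Rational(1, 143))) = Add(Mul(Rational(143, 51), Mul(5, I, Pow(2, Rational(1, 2)))), Rational(-1, 143)) = Add(Mul(Rational(715, 51), I, Pow(2, Rational(1, 2))), Rational(-1, 143)) = Add(Rational(-1, 143), Mul(Rational(715, 51), I, Pow(2, Rational(1, 2))))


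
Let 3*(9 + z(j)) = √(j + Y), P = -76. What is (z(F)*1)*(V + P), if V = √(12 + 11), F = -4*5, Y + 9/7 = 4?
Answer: (76 - √23)*(189 - 11*I*√7)/21 ≈ 640.84 - 98.68*I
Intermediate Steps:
Y = 19/7 (Y = -9/7 + 4 = 19/7 ≈ 2.7143)
F = -20
V = √23 ≈ 4.7958
z(j) = -9 + √(19/7 + j)/3 (z(j) = -9 + √(j + 19/7)/3 = -9 + √(19/7 + j)/3)
(z(F)*1)*(V + P) = ((-9 + √(133 + 49*(-20))/21)*1)*(√23 - 76) = ((-9 + √(133 - 980)/21)*1)*(-76 + √23) = ((-9 + √(-847)/21)*1)*(-76 + √23) = ((-9 + (11*I*√7)/21)*1)*(-76 + √23) = ((-9 + 11*I*√7/21)*1)*(-76 + √23) = (-9 + 11*I*√7/21)*(-76 + √23) = (-76 + √23)*(-9 + 11*I*√7/21)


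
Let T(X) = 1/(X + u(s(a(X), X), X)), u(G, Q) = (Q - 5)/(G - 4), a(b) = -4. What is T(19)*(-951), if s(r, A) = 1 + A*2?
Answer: -4755/97 ≈ -49.021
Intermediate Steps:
s(r, A) = 1 + 2*A
u(G, Q) = (-5 + Q)/(-4 + G)
T(X) = 1/(X + (-5 + X)/(-3 + 2*X)) (T(X) = 1/(X + (-5 + X)/(-4 + (1 + 2*X))) = 1/(X + (-5 + X)/(-3 + 2*X)))
T(19)*(-951) = ((-3 + 2*19)/(-5 + 19 + 19*(-3 + 2*19)))*(-951) = ((-3 + 38)/(-5 + 19 + 19*(-3 + 38)))*(-951) = (35/(-5 + 19 + 19*35))*(-951) = (35/(-5 + 19 + 665))*(-951) = (35/679)*(-951) = ((1/679)*35)*(-951) = (5/97)*(-951) = -4755/97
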